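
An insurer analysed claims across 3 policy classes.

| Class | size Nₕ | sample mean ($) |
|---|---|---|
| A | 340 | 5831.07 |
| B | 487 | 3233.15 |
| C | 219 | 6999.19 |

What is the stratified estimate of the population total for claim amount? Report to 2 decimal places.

5089930.46

A: 340·5831.07 = 1982563.8
B: 487·3233.15 = 1574544.05
C: 219·6999.19 = 1532822.61
τ̂ = Σ Nₕx̄ₕ = 5089930.46.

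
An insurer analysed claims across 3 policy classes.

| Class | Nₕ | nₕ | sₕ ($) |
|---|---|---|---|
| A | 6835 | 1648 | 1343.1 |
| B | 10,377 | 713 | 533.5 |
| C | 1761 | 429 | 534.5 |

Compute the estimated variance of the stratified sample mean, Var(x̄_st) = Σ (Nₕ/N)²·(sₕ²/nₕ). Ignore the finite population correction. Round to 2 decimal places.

267.21

N = 18973; Wₕ = Nₕ/N.
class A: (6835/18973)²·1343.1²/1648 = 142.05761
class B: (10377/18973)²·533.5²/713 = 119.41282
class C: (1761/18973)²·534.5²/429 = 5.73700
Sum = 267.20743 → 267.21.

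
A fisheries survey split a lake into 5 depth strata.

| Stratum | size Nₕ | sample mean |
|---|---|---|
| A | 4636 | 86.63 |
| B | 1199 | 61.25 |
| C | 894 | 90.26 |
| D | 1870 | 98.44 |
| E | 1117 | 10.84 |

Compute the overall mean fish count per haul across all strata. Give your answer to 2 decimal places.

N = 4636 + 1199 + 894 + 1870 + 1117 = 9716.
Overall mean = Σ (Nₕ/N)·x̄ₕ — weight by population share, not a simple average.
Σ Nₕx̄ₕ = 4636·86.63 + 1199·61.25 + 894·90.26 + 1870·98.44 + 1117·10.84 = 401616.68 + 73438.75 + 80692.44 + 184082.8 + 12108.28 = 751938.95.
Divide by N: 751938.95 / 9716 = 77.3918... → 77.39.

77.39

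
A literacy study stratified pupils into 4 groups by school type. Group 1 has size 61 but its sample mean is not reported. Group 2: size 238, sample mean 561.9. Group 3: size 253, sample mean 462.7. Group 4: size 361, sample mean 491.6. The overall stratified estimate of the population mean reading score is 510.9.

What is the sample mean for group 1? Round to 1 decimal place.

626.0

N = 61 + 238 + 253 + 361 = 913.
Overall total = μ·N = 510.9·913 = 466451.7.
Subtract the known strata: 238·561.9 + 253·462.7 + 361·491.6 = 428262.9.
Remaining total for group 1: 466451.7 − 428262.9 = 38188.8.
Divide by its size: 38188.8 / 61 = 626.046... → 626.0.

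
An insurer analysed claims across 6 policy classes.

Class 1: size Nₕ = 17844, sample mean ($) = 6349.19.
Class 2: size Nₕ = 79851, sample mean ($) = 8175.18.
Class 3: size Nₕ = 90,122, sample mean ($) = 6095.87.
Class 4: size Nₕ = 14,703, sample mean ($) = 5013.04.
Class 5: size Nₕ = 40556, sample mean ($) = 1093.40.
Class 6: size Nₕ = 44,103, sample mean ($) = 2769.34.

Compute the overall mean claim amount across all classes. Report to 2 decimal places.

5417.01

N = 287179; weights Wₕ = Nₕ/N = (0.0621, 0.2781, 0.3138, 0.0512, 0.1412, 0.1536).
x̄_st = Σ Wₕ·x̄ₕ = 0.0621·6349.19 + 0.2781·8175.18 + 0.3138·6095.87 + 0.0512·5013.04 + 0.1412·1093.40 + 0.1536·2769.34 ≈ 5417.0051...
→ 5417.01.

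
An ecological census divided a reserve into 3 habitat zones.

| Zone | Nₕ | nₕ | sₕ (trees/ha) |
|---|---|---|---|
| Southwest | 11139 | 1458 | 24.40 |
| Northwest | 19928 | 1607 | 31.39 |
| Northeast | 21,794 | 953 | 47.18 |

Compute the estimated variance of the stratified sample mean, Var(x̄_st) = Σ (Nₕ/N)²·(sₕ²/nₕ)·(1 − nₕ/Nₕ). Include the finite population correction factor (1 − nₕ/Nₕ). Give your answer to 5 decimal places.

0.47554

N = 52861; Wₕ = Nₕ/N.
zone Southwest: (11139/52861)²·24.40²/1458·(1 − 1458/11139) = 0.01575861
zone Northwest: (19928/52861)²·31.39²/1607·(1 − 1607/19928) = 0.08011409
zone Northeast: (21794/52861)²·47.18²/953·(1 − 953/21794) = 0.37967126
Sum = 0.47554395 → 0.47554.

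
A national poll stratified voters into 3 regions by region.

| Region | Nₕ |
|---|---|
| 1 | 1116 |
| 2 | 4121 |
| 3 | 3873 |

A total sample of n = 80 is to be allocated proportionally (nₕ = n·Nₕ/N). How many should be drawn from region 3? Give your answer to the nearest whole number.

34

N = 1116 + 4121 + 3873 = 9110.
n_3 = 80·3873/9110 = 34.011... → 34.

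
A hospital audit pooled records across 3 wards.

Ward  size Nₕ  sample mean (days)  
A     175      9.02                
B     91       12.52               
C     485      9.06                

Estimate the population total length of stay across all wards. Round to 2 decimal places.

7111.92

Population total = Σ Nₕ·x̄ₕ (each stratum's size times its mean).
175·9.02 + 91·12.52 + 485·9.06 = 1578.5 + 1139.32 + 4394.1 = 7111.92.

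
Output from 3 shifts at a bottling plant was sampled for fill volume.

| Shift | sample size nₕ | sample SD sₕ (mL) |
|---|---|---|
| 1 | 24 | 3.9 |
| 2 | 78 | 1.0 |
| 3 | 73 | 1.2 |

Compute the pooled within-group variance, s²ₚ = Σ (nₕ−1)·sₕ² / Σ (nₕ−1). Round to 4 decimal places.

3.0844

Degrees of freedom: 23 + 77 + 72 = 172.
Σ(nₕ−1)sₕ² = 23·15.21 + 77·1 + 72·1.44 = 530.51.
s²ₚ = 530.51 / 172 = 3.084360... → 3.0844.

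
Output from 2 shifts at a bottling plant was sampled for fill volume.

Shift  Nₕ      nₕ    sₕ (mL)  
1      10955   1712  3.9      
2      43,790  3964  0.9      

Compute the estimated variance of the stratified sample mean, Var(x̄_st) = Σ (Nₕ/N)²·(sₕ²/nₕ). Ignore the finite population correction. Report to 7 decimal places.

N = 54745; Wₕ = Nₕ/N.
shift 1: (10955/54745)²·3.9²/1712 = 0.0003557634
shift 2: (43790/54745)²·0.9²/3964 = 0.0001307412
Sum = 0.0004865046 → 0.0004865.

0.0004865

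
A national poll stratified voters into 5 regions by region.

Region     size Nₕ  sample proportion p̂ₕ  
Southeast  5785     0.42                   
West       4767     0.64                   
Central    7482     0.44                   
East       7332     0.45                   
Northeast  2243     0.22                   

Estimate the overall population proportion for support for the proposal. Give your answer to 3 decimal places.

N = 5785 + 4767 + 7482 + 7332 + 2243 = 27609.
Overall proportion = Σ (Nₕ/N)·p̂ₕ.
Σ Nₕp̂ₕ = 2429.7 + 3050.88 + 3292.08 + 3299.4 + 493.46 = 12565.52.
12565.52 / 27609 = 0.45512... → 0.455.

0.455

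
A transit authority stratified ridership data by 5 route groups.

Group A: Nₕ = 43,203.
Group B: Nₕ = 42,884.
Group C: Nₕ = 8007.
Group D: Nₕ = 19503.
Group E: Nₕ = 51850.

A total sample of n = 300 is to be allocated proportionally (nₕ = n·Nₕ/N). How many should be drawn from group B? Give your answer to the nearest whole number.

78

N = 43203 + 42884 + 8007 + 19503 + 51850 = 165447.
n_B = 300·42884/165447 = 77.760... → 78.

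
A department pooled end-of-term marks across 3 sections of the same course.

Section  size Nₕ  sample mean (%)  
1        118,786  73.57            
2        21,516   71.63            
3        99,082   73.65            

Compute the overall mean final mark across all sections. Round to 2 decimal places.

N = 239384; weights Wₕ = Nₕ/N = (0.4962, 0.0899, 0.4139).
x̄_st = Σ Wₕ·x̄ₕ = 0.4962·73.57 + 0.0899·71.63 + 0.4139·73.65 ≈ 73.4287...
→ 73.43.

73.43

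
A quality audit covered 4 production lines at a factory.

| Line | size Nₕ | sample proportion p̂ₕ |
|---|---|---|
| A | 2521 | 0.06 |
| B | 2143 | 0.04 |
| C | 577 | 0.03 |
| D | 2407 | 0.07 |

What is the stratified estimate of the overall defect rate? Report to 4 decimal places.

0.0553

Wₕ = Nₕ/N with N = 7648: 0.3296, 0.2802, 0.0754, 0.3147.
p̂_st = 0.3296·0.06 + 0.2802·0.04 + 0.0754·0.03 + 0.3147·0.07 ≈ 0.055280... → 0.0553.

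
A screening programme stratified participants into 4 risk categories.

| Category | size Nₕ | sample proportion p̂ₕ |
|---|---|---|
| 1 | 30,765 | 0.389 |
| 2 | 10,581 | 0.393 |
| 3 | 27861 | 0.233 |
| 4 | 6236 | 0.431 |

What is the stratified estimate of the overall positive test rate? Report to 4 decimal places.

0.3354

N = 30765 + 10581 + 27861 + 6236 = 75443.
Overall proportion = Σ (Nₕ/N)·p̂ₕ.
Σ Nₕp̂ₕ = 11967.585 + 4158.333 + 6491.613 + 2687.716 = 25305.247.
25305.247 / 75443 = 0.335422... → 0.3354.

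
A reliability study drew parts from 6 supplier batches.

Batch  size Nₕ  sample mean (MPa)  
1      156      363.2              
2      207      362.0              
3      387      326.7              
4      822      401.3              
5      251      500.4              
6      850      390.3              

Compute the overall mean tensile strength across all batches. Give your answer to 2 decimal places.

391.04

N = 2673; weights Wₕ = Nₕ/N = (0.0584, 0.0774, 0.1448, 0.3075, 0.0939, 0.3180).
x̄_st = Σ Wₕ·x̄ₕ = 0.0584·363.2 + 0.0774·362.0 + 0.1448·326.7 + 0.3075·401.3 + 0.0939·500.4 + 0.3180·390.3 ≈ 391.0401...
→ 391.04.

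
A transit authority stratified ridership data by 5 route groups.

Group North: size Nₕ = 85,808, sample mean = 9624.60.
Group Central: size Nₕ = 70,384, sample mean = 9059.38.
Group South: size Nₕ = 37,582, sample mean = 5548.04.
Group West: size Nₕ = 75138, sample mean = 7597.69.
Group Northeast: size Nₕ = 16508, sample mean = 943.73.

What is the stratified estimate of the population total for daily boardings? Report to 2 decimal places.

North: 85808·9624.60 = 825867676.8
Central: 70384·9059.38 = 637635401.92
South: 37582·5548.04 = 208506439.28
West: 75138·7597.69 = 570875231.22
Northeast: 16508·943.73 = 15579094.84
τ̂ = Σ Nₕx̄ₕ = 2258463844.06.

2258463844.06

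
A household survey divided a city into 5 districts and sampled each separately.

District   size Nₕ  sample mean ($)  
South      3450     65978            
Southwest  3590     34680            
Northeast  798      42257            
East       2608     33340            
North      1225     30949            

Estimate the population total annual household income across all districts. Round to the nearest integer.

510709631

Estimate total by summing Nₕ·x̄ₕ over strata.
3450·65978 + 3590·34680 + 798·42257 + 2608·33340 + 1225·30949 = 227624100 + 124501200 + 33721086 + 86950720 + 37912525 = 510709631.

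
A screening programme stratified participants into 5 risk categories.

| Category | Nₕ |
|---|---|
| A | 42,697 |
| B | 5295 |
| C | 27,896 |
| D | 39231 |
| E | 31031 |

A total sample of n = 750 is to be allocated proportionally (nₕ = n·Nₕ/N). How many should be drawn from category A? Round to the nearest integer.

219

Share of category A = 42697/146150 = 0.29215.
Allocate 750 × 0.29215 = 219.109... → 219.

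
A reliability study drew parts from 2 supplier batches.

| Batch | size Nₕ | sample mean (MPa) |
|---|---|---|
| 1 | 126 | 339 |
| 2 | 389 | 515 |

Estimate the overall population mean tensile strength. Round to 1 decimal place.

471.9

N = 126 + 389 = 515.
The stratified mean weights each stratum mean by its population share Nₕ/N.
Σ Nₕx̄ₕ = 126·339 + 389·515 = 42714 + 200335 = 243049.
Divide by N: 243049 / 515 = 471.940... → 471.9.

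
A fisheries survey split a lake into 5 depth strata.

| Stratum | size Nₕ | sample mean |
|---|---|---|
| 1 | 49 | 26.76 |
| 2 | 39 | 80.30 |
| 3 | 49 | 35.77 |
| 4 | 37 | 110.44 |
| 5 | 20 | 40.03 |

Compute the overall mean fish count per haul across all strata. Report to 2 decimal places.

N = 49 + 39 + 49 + 37 + 20 = 194.
Overall mean = Σ (Nₕ/N)·x̄ₕ — weight by population share, not a simple average.
Σ Nₕx̄ₕ = 49·26.76 + 39·80.30 + 49·35.77 + 37·110.44 + 20·40.03 = 1311.24 + 3131.7 + 1752.73 + 4086.28 + 800.6 = 11082.55.
Divide by N: 11082.55 / 194 = 57.1265... → 57.13.

57.13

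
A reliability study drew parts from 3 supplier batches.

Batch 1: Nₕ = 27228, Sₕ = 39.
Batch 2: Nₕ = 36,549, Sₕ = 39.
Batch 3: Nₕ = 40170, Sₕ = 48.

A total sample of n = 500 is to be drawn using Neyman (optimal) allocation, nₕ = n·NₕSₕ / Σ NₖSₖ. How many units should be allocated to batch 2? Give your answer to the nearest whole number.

Σ NₕSₕ = 27228·39 + 36549·39 + 40170·48 = 4415463.
Share for 2: 1425411/4415463 = 0.32282.
n_2 = 500 × 0.32282 = 161.411... → 161.

161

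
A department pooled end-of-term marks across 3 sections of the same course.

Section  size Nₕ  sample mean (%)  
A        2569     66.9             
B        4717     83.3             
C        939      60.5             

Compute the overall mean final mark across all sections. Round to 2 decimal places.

N = 8225; weights Wₕ = Nₕ/N = (0.3123, 0.5735, 0.1142).
x̄_st = Σ Wₕ·x̄ₕ = 0.3123·66.9 + 0.5735·83.3 + 0.1142·60.5 ≈ 75.5747...
→ 75.57.

75.57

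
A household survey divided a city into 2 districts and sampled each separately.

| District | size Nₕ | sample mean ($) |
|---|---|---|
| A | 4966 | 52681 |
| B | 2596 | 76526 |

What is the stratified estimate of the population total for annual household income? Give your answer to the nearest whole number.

460275342

A: 4966·52681 = 261613846
B: 2596·76526 = 198661496
τ̂ = Σ Nₕx̄ₕ = 460275342.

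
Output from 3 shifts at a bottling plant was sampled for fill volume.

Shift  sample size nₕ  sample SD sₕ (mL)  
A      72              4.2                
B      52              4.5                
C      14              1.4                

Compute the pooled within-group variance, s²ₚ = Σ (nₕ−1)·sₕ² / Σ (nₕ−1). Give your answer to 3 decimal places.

A: (72−1)·4.2² = 71·17.64 = 1252.44
B: (52−1)·4.5² = 51·20.25 = 1032.75
C: (14−1)·1.4² = 13·1.96 = 25.48
Numerator = 2310.67; denominator = Σ(nₕ−1) = 135.
s²ₚ = 2310.67/135 = 17.11607... → 17.116.

17.116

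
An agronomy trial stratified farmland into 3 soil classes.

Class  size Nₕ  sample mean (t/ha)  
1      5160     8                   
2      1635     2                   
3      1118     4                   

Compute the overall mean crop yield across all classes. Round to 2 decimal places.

6.20

N = 7913; weights Wₕ = Nₕ/N = (0.6521, 0.2066, 0.1413).
x̄_st = Σ Wₕ·x̄ₕ = 0.6521·8 + 0.2066·2 + 0.1413·4 ≈ 6.1951...
→ 6.20.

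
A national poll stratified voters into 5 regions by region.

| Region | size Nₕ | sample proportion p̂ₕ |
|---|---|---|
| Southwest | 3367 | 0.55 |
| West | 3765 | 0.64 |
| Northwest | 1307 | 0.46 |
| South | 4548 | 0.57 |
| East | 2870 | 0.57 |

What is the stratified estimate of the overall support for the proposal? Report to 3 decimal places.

N = 3367 + 3765 + 1307 + 4548 + 2870 = 15857.
Overall proportion = Σ (Nₕ/N)·p̂ₕ.
Σ Nₕp̂ₕ = 1851.85 + 2409.6 + 601.22 + 2592.36 + 1635.9 = 9090.93.
9090.93 / 15857 = 0.57331... → 0.573.

0.573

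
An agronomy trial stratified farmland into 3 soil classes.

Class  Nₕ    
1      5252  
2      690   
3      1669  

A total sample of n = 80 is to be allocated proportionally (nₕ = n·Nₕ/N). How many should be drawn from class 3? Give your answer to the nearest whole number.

18

Share of class 3 = 1669/7611 = 0.21929.
Allocate 80 × 0.21929 = 17.543... → 18.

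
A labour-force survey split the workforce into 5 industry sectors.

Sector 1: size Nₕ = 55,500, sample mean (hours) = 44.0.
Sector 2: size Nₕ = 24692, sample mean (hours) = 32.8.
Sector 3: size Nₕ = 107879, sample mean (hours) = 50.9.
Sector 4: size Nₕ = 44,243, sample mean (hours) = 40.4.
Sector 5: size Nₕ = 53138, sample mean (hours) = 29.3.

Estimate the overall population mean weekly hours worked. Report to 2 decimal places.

N = 285452; weights Wₕ = Nₕ/N = (0.1944, 0.0865, 0.3779, 0.1550, 0.1862).
x̄_st = Σ Wₕ·x̄ₕ = 0.1944·44.0 + 0.0865·32.8 + 0.3779·50.9 + 0.1550·40.4 + 0.1862·29.3 ≈ 42.3444...
→ 42.34.

42.34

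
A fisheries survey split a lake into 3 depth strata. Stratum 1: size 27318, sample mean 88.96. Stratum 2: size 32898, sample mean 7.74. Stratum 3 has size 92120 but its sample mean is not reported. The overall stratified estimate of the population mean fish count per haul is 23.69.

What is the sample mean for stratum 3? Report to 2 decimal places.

N = 27318 + 32898 + 92120 = 152336.
Overall total = μ·N = 23.69·152336 = 3608839.84.
Subtract the known strata: 27318·88.96 + 32898·7.74 = 2684839.8.
Remaining total for stratum 3: 3608839.84 − 2684839.8 = 924000.04.
Divide by its size: 924000.04 / 92120 = 10.0304... → 10.03.

10.03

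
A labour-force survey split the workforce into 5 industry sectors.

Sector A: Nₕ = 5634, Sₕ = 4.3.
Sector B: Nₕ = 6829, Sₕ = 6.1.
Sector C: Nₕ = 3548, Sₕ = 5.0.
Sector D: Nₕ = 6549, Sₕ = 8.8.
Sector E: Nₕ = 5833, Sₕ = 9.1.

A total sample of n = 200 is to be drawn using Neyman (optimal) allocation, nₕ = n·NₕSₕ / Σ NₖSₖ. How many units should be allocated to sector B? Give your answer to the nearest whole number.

A: NₕSₕ = 5634·4.3 = 24226.2
B: NₕSₕ = 6829·6.1 = 41656.9
C: NₕSₕ = 3548·5.0 = 17740
D: NₕSₕ = 6549·8.8 = 57631.2
E: NₕSₕ = 5833·9.1 = 53080.3
Σ NₕSₕ = 194334.6.
n_B = 200·41656.9/194334.6 = 42.871... → 43.

43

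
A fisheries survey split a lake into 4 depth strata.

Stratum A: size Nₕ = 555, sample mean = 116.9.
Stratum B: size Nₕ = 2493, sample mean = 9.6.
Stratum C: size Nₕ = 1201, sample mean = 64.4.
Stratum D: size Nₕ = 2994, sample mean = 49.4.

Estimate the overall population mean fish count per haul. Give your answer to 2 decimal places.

N = 555 + 2493 + 1201 + 2994 = 7243.
The stratified mean weights each stratum mean by its population share Nₕ/N.
Σ Nₕx̄ₕ = 555·116.9 + 2493·9.6 + 1201·64.4 + 2994·49.4 = 64879.5 + 23932.8 + 77344.4 + 147903.6 = 314060.3.
Divide by N: 314060.3 / 7243 = 43.3605... → 43.36.

43.36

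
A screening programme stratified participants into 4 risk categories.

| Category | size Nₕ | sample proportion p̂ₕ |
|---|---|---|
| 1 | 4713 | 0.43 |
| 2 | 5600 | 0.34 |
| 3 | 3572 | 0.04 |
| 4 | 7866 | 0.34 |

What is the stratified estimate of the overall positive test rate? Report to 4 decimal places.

N = 4713 + 5600 + 3572 + 7866 = 21751.
Overall proportion = Σ (Nₕ/N)·p̂ₕ.
Σ Nₕp̂ₕ = 2026.59 + 1904 + 142.88 + 2674.44 = 6747.91.
6747.91 / 21751 = 0.310234... → 0.3102.

0.3102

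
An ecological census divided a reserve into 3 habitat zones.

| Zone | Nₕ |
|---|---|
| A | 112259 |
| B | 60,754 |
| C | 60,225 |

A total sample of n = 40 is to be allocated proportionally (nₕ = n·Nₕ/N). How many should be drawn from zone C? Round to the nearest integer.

10

Share of zone C = 60225/233238 = 0.25821.
Allocate 40 × 0.25821 = 10.329... → 10.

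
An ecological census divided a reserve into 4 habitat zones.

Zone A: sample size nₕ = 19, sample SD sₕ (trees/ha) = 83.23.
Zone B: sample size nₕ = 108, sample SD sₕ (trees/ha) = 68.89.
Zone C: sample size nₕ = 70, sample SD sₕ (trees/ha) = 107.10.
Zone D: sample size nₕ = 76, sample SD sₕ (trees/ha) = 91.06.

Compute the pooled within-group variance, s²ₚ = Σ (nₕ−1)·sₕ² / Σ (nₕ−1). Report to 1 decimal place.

7605.4

Degrees of freedom: 18 + 107 + 69 + 75 = 269.
Σ(nₕ−1)sₕ² = 18·6927.2329 + 107·4745.8321 + 69·11470.41 + 75·8291.9236 = 2045846.7869.
s²ₚ = 2045846.7869 / 269 = 7605.378... → 7605.4.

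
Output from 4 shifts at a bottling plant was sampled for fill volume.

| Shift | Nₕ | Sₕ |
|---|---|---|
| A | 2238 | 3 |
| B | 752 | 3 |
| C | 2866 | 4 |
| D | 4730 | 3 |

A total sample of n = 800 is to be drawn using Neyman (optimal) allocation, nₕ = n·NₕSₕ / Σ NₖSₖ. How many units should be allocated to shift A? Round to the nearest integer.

155

A: NₕSₕ = 2238·3 = 6714
B: NₕSₕ = 752·3 = 2256
C: NₕSₕ = 2866·4 = 11464
D: NₕSₕ = 4730·3 = 14190
Σ NₕSₕ = 34624.
n_A = 800·6714/34624 = 155.129... → 155.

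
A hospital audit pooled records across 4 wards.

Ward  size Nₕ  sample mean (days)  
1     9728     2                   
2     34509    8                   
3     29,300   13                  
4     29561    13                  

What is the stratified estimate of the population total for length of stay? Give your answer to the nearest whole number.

1060721

Population total = Σ Nₕ·x̄ₕ (each stratum's size times its mean).
9728·2 + 34509·8 + 29300·13 + 29561·13 = 19456 + 276072 + 380900 + 384293 = 1060721.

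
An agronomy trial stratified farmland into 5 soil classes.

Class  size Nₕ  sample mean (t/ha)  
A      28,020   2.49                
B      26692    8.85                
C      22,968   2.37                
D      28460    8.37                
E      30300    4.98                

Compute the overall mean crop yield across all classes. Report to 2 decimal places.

5.49

N = 28020 + 26692 + 22968 + 28460 + 30300 = 136440.
Weight each subgroup mean by Nₕ/N and sum.
Σ Nₕx̄ₕ = 28020·2.49 + 26692·8.85 + 22968·2.37 + 28460·8.37 + 30300·4.98 = 69769.8 + 236224.2 + 54434.16 + 238210.2 + 150894 = 749532.36.
Divide by N: 749532.36 / 136440 = 5.4935... → 5.49.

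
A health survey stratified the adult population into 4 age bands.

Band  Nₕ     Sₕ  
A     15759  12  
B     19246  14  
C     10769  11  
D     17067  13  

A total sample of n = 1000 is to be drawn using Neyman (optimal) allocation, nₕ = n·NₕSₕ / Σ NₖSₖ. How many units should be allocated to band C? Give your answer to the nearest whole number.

A: NₕSₕ = 15759·12 = 189108
B: NₕSₕ = 19246·14 = 269444
C: NₕSₕ = 10769·11 = 118459
D: NₕSₕ = 17067·13 = 221871
Σ NₕSₕ = 798882.
n_C = 1000·118459/798882 = 148.281... → 148.

148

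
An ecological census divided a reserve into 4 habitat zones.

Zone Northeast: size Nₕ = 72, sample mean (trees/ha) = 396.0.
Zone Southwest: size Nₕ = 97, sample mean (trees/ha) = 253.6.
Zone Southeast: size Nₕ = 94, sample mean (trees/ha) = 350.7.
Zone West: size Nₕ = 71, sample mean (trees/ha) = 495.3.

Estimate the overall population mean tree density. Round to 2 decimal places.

363.00

x̄_st = (Σ Nₕx̄ₕ) / (Σ Nₕ) = (72·396.0 + 97·253.6 + 94·350.7 + 71·495.3) / 334
= 121243.3 / 334 = 363.0039... → 363.00.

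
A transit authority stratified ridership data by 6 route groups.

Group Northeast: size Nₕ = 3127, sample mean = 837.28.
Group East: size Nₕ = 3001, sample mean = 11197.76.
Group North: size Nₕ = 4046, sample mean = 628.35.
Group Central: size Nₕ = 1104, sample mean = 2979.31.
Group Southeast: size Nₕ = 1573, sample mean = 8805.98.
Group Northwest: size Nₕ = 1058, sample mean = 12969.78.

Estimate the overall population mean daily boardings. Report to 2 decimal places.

N = 3127 + 3001 + 4046 + 1104 + 1573 + 1058 = 13909.
Weight each subgroup mean by Nₕ/N and sum.
Σ Nₕx̄ₕ = 3127·837.28 + 3001·11197.76 + 4046·628.35 + 1104·2979.31 + 1573·8805.98 + 1058·12969.78 = 2618174.56 + 33604477.76 + 2542304.1 + 3289158.24 + 13851806.54 + 13722027.24 = 69627948.44.
Divide by N: 69627948.44 / 13909 = 5005.9637... → 5005.96.

5005.96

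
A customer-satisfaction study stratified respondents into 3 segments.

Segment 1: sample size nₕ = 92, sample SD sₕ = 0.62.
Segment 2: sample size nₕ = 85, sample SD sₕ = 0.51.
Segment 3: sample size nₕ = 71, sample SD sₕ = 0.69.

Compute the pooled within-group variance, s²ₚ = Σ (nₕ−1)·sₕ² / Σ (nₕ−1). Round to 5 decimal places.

0.36798

1: (92−1)·0.62² = 91·0.3844 = 34.9804
2: (85−1)·0.51² = 84·0.2601 = 21.8484
3: (71−1)·0.69² = 70·0.4761 = 33.327
Numerator = 90.1558; denominator = Σ(nₕ−1) = 245.
s²ₚ = 90.1558/245 = 0.3679829... → 0.36798.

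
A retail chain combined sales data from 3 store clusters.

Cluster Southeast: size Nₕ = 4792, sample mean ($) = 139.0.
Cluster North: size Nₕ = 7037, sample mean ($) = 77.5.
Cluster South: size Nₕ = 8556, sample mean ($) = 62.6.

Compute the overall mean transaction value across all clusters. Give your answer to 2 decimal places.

85.70

N = 4792 + 7037 + 8556 = 20385.
The stratified mean weights each stratum mean by its population share Nₕ/N.
Σ Nₕx̄ₕ = 4792·139.0 + 7037·77.5 + 8556·62.6 = 666088 + 545367.5 + 535605.6 = 1747061.1.
Divide by N: 1747061.1 / 20385 = 85.7033... → 85.70.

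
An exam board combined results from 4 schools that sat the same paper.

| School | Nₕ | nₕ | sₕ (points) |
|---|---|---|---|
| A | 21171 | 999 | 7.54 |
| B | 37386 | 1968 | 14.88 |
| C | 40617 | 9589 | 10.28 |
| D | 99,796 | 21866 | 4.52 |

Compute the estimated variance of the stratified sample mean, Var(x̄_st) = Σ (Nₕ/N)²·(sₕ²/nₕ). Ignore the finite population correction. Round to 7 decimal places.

0.0053107

N = 198970; Wₕ = Nₕ/N.
school A: (21171/198970)²·7.54²/999 = 0.0006442950
school B: (37386/198970)²·14.88²/1968 = 0.0039721311
school C: (40617/198970)²·10.28²/9589 = 0.0004592545
school D: (99796/198970)²·4.52²/21866 = 0.0002350491
Sum = 0.0053107296 → 0.0053107.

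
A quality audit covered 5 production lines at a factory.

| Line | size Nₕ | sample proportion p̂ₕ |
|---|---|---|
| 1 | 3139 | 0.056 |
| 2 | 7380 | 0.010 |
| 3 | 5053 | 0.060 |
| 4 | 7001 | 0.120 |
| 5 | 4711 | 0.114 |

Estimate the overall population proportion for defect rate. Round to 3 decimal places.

0.071

Wₕ = Nₕ/N with N = 27284: 0.1150, 0.2705, 0.1852, 0.2566, 0.1727.
p̂_st = 0.1150·0.056 + 0.2705·0.010 + 0.1852·0.060 + 0.2566·0.120 + 0.1727·0.114 ≈ 0.07074... → 0.071.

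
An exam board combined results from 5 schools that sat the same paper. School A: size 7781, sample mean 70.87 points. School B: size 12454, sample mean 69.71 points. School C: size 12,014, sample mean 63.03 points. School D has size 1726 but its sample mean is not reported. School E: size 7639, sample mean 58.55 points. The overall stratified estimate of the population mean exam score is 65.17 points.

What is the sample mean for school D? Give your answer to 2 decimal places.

50.91

N = 7781 + 12454 + 12014 + 1726 + 7639 = 41614.
Overall total = μ·N = 65.17·41614 = 2711984.38.
Subtract the known strata: 7781·70.87 + 12454·69.71 + 12014·63.03 + 7639·58.55 = 2624113.68.
Remaining total for school D: 2711984.38 − 2624113.68 = 87870.7.
Divide by its size: 87870.7 / 1726 = 50.9100... → 50.91.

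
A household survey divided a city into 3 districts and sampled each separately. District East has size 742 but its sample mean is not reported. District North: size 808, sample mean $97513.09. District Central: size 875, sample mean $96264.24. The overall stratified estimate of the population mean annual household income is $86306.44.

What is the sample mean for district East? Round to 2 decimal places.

N = 742 + 808 + 875 = 2425.
Overall total = μ·N = 86306.44·2425 = 209293117.
Subtract the known strata: 808·97513.09 + 875·96264.24 = 163021786.72.
Remaining total for district East: 209293117 − 163021786.72 = 46271330.28.
Divide by its size: 46271330.28 / 742 = 62360.2834... → 62360.28.

62360.28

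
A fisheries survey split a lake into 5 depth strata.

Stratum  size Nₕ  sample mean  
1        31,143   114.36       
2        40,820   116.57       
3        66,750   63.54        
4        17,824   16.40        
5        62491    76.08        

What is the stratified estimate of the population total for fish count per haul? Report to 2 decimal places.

17607824.76

Estimate total by summing Nₕ·x̄ₕ over strata.
31143·114.36 + 40820·116.57 + 66750·63.54 + 17824·16.40 + 62491·76.08 = 3561513.48 + 4758387.4 + 4241295 + 292313.6 + 4754315.28 = 17607824.76.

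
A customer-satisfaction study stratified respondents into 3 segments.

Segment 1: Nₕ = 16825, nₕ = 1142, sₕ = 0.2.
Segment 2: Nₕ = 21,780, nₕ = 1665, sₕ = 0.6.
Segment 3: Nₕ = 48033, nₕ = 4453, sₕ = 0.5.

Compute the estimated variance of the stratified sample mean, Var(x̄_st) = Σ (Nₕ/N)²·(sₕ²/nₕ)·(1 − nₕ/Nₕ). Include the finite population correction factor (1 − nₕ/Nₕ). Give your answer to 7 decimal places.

0.0000295

N = 86638; Wₕ = Nₕ/N.
segment 1: (16825/86638)²·0.2²/1142·(1 − 1142/16825) = 0.0000012313
segment 2: (21780/86638)²·0.6²/1665·(1 − 1665/21780) = 0.0000126197
segment 3: (48033/86638)²·0.5²/4453·(1 − 4453/48033) = 0.0000156566
Sum = 0.0000295076 → 0.0000295.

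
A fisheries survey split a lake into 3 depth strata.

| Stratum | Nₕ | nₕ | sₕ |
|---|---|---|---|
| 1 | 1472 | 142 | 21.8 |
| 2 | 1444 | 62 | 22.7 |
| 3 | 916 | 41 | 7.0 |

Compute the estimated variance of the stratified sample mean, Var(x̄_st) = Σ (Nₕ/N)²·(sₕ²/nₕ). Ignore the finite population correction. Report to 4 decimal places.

1.7423

N = 3832; Wₕ = Nₕ/N.
stratum 1: (1472/3832)²·21.8²/142 = 0.4938434
stratum 2: (1444/3832)²·22.7²/62 = 1.1801668
stratum 3: (916/3832)²·7.0²/41 = 0.0682892
Sum = 1.7422995 → 1.7423.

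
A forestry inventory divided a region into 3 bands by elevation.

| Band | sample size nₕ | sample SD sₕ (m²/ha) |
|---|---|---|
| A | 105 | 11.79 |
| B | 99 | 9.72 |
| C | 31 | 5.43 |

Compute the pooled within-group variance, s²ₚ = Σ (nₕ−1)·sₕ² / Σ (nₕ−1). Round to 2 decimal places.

Degrees of freedom: 104 + 98 + 30 = 232.
Σ(nₕ−1)sₕ² = 104·139.0041 + 98·94.4784 + 30·29.4849 = 24599.8566.
s²ₚ = 24599.8566 / 232 = 106.0339... → 106.03.

106.03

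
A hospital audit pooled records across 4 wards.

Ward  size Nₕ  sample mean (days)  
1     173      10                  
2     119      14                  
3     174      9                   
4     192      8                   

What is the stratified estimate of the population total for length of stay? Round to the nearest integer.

Population total = Σ Nₕ·x̄ₕ (each stratum's size times its mean).
173·10 + 119·14 + 174·9 + 192·8 = 1730 + 1666 + 1566 + 1536 = 6498.

6498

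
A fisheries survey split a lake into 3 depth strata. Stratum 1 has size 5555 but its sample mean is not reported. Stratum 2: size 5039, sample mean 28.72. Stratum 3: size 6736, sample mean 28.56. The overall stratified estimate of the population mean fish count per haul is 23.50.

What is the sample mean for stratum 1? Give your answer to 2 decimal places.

Σ Nₕx̄ₕ = N·μ, so 5555·x̄_1 = 17330·23.50 − (5039·28.72 + 6736·28.56).
= 407255 − 337100.24 = 70154.76.
x̄_1 = 70154.76 / 5555 = 12.6291... → 12.63.

12.63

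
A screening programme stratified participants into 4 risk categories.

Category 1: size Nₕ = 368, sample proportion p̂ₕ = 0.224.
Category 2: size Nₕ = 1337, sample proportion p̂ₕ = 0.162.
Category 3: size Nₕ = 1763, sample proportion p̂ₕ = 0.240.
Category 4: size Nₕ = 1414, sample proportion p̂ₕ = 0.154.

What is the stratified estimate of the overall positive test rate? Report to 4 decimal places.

0.1925

N = 368 + 1337 + 1763 + 1414 = 4882.
Overall proportion = Σ (Nₕ/N)·p̂ₕ.
Σ Nₕp̂ₕ = 82.432 + 216.594 + 423.12 + 217.756 = 939.902.
939.902 / 4882 = 0.192524... → 0.1925.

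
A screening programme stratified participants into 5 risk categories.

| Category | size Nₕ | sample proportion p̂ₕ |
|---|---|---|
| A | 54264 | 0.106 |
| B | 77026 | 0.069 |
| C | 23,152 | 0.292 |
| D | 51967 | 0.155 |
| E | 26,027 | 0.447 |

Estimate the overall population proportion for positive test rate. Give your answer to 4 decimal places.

Wₕ = Nₕ/N with N = 232436: 0.2335, 0.3314, 0.0996, 0.2236, 0.1120.
p̂_st = 0.2335·0.106 + 0.3314·0.069 + 0.0996·0.292 + 0.2236·0.155 + 0.1120·0.447 ≈ 0.161404... → 0.1614.

0.1614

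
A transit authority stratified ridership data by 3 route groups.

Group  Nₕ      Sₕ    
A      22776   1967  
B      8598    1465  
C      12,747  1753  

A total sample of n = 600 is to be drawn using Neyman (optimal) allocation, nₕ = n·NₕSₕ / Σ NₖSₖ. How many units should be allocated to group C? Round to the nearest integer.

Σ NₕSₕ = 22776·1967 + 8598·1465 + 12747·1753 = 79741953.
Share for C: 22345491/79741953 = 0.28022.
n_C = 600 × 0.28022 = 168.134... → 168.

168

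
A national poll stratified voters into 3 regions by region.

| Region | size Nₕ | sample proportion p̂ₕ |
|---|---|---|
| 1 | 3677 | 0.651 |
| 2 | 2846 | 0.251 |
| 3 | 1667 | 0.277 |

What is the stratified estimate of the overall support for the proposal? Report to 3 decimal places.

N = 3677 + 2846 + 1667 = 8190.
Overall proportion = Σ (Nₕ/N)·p̂ₕ.
Σ Nₕp̂ₕ = 2393.727 + 714.346 + 461.759 = 3569.832.
3569.832 / 8190 = 0.43588... → 0.436.

0.436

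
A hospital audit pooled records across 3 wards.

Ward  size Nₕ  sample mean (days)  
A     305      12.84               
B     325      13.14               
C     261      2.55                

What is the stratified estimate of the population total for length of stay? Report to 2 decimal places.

8852.25

Estimate total by summing Nₕ·x̄ₕ over strata.
305·12.84 + 325·13.14 + 261·2.55 = 3916.2 + 4270.5 + 665.55 = 8852.25.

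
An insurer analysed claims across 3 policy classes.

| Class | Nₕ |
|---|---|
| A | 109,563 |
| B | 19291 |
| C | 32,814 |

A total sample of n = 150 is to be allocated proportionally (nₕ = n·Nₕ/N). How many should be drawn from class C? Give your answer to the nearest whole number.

30

Share of class C = 32814/161668 = 0.20297.
Allocate 150 × 0.20297 = 30.446... → 30.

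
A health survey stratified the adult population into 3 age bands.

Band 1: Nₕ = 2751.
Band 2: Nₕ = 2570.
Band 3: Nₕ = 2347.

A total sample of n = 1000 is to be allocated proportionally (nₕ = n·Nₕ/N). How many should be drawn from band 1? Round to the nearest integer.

359

Share of band 1 = 2751/7668 = 0.35876.
Allocate 1000 × 0.35876 = 358.764... → 359.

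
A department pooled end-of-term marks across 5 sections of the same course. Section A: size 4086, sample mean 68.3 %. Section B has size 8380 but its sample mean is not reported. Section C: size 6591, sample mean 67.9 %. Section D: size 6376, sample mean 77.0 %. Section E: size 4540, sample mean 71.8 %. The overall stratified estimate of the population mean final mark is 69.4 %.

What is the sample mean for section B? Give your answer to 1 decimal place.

64.0

Σ Nₕx̄ₕ = N·μ, so 8380·x̄_B = 29973·69.4 − (4086·68.3 + 6591·67.9 + 6376·77.0 + 4540·71.8).
= 2080126.2 − 1543526.7 = 536599.5.
x̄_B = 536599.5 / 8380 = 64.033... → 64.0.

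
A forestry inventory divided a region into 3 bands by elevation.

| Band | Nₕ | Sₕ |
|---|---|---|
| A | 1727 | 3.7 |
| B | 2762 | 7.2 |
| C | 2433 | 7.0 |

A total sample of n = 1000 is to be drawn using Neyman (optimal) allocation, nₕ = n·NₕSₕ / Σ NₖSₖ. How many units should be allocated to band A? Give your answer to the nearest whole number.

Σ NₕSₕ = 1727·3.7 + 2762·7.2 + 2433·7.0 = 43307.3.
Share for A: 6389.9/43307.3 = 0.14755.
n_A = 1000 × 0.14755 = 147.548... → 148.

148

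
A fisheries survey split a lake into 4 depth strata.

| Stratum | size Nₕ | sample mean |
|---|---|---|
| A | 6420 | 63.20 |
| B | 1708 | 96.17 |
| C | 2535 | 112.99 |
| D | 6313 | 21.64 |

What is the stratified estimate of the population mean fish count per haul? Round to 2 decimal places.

N = 6420 + 1708 + 2535 + 6313 = 16976.
Weight each subgroup mean by Nₕ/N and sum.
Σ Nₕx̄ₕ = 6420·63.20 + 1708·96.17 + 2535·112.99 + 6313·21.64 = 405744 + 164258.36 + 286429.65 + 136613.32 = 993045.33.
Divide by N: 993045.33 / 16976 = 58.4970... → 58.50.

58.50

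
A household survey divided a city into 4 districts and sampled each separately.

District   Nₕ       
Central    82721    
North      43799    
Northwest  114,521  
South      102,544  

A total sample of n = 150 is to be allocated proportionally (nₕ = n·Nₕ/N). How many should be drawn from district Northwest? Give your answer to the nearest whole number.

50

Share of district Northwest = 114521/343585 = 0.33331.
Allocate 150 × 0.33331 = 49.997... → 50.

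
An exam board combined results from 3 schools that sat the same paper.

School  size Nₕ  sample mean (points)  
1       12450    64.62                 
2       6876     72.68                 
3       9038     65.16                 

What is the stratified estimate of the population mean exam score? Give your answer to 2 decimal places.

N = 28364; weights Wₕ = Nₕ/N = (0.4389, 0.2424, 0.3186).
x̄_st = Σ Wₕ·x̄ₕ = 0.4389·64.62 + 0.2424·72.68 + 0.3186·65.16 ≈ 66.7460...
→ 66.75.

66.75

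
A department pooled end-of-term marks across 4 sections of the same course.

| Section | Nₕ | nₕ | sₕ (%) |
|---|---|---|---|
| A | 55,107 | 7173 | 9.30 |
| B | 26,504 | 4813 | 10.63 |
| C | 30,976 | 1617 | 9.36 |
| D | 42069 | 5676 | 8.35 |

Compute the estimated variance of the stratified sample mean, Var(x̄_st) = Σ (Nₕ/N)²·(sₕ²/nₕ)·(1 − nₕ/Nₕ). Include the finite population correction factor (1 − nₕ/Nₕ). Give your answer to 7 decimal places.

N = 154656. Term for each stratum: Wₕ²sₕ²/nₕ·(1−nₕ/Nₕ).
Var(x̄_st) = 0.0013316251 + 0.0005642975 + 0.0020600356 + 0.0007862797 = 0.0047422378 → 0.0047422.

0.0047422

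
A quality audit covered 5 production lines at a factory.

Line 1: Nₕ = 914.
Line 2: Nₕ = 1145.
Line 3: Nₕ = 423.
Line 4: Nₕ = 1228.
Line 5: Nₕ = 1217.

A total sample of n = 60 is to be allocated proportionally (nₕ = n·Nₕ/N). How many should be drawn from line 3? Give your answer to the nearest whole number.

Share of line 3 = 423/4927 = 0.08585.
Allocate 60 × 0.08585 = 5.151... → 5.

5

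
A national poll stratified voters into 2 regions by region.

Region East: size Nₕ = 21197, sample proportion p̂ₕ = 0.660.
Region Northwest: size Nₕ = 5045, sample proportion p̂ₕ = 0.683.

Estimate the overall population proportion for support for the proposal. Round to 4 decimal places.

0.6644

N = 21197 + 5045 = 26242.
Overall proportion = Σ (Nₕ/N)·p̂ₕ.
Σ Nₕp̂ₕ = 13990.02 + 3445.735 = 17435.755.
17435.755 / 26242 = 0.664422... → 0.6644.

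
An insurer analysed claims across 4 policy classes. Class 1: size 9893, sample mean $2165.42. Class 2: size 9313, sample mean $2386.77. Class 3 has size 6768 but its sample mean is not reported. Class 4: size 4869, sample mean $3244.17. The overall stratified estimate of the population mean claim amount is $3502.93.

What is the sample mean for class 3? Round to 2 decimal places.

7180.04

N = 9893 + 9313 + 6768 + 4869 = 30843.
Overall total = μ·N = 3502.93·30843 = 108040869.99.
Subtract the known strata: 9893·2165.42 + 9313·2386.77 + 4869·3244.17 = 59446352.8.
Remaining total for class 3: 108040869.99 − 59446352.8 = 48594517.19.
Divide by its size: 48594517.19 / 6768 = 7180.0410... → 7180.04.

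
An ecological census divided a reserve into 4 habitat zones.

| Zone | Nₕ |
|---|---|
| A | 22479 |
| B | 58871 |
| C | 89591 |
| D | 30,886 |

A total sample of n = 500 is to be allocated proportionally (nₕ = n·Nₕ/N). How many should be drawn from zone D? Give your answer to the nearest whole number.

77

Share of zone D = 30886/201827 = 0.15303.
Allocate 500 × 0.15303 = 76.516... → 77.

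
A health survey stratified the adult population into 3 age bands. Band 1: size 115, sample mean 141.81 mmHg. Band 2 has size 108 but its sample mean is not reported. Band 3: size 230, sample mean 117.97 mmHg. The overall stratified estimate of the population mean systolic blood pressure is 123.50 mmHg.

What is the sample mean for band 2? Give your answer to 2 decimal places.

115.78

N = 115 + 108 + 230 = 453.
Overall total = μ·N = 123.50·453 = 55945.5.
Subtract the known strata: 115·141.81 + 230·117.97 = 43441.25.
Remaining total for band 2: 55945.5 − 43441.25 = 12504.25.
Divide by its size: 12504.25 / 108 = 115.7801... → 115.78.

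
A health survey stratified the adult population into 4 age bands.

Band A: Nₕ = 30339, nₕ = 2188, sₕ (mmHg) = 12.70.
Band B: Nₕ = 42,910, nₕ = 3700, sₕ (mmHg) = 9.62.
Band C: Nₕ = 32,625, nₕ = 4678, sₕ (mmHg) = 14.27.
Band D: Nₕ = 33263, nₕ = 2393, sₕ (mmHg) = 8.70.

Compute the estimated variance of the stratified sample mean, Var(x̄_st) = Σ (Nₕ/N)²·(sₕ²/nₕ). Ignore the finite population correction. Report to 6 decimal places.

0.010085

N = 139137; Wₕ = Nₕ/N.
band A: (30339/139137)²·12.70²/2188 = 0.003504914
band B: (42910/139137)²·9.62²/3700 = 0.002378922
band C: (32625/139137)²·14.27²/4678 = 0.002393335
band D: (33263/139137)²·8.70²/2393 = 0.001807729
Sum = 0.010084900 → 0.010085.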